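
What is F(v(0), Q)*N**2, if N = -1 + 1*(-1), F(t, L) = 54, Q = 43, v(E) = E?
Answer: 216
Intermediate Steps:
N = -2 (N = -1 - 1 = -2)
F(v(0), Q)*N**2 = 54*(-2)**2 = 54*4 = 216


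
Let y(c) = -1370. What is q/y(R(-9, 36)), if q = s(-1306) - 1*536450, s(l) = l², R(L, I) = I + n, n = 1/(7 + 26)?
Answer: -584593/685 ≈ -853.42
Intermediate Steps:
n = 1/33 ≈ 0.030303
R(L, I) = 1/33 + I (R(L, I) = I + 1/33 = 1/33 + I)
q = 1169186 (q = (-1306)² - 1*536450 = 1705636 - 536450 = 1169186)
q/y(R(-9, 36)) = 1169186/(-1370) = 1169186*(-1/1370) = -584593/685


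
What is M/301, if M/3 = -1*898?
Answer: -2694/301 ≈ -8.9502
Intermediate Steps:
M = -2694 (M = 3*(-1*898) = 3*(-898) = -2694)
M/301 = -2694/301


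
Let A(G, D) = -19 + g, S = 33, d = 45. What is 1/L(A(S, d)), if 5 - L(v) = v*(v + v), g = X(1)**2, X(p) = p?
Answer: -1/643 ≈ -0.0015552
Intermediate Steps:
g = 1 (g = 1**2 = 1)
A(G, D) = -18 (A(G, D) = -19 + 1 = -18)
L(v) = 5 - 2*v**2 (L(v) = 5 - v*(v + v) = 5 - v*2*v = 5 - 2*v**2)
1/L(A(S, d)) = 1/(5 - 2*(-18)**2) = 1/(5 - 2*324) = 1/(5 - 648) = 1/(-643) = -1/643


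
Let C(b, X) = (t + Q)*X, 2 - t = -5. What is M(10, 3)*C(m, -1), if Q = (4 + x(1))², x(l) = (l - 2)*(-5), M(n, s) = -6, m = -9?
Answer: 528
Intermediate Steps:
t = 7 (t = 2 - 1*(-5) = 2 + 5 = 7)
x(l) = 10 - 5*l (x(l) = (-2 + l)*(-5) = 10 - 5*l)
Q = 81 (Q = (4 + (10 - 5*1))² = (4 + (10 - 5))² = (4 + 5)² = 9² = 81)
C(b, X) = 88*X (C(b, X) = (7 + 81)*X = 88*X)
M(10, 3)*C(m, -1) = -528*(-1) = -6*(-88) = 528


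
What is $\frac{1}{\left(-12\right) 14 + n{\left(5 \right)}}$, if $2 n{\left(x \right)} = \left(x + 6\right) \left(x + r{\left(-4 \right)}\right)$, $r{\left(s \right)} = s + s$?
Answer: $- \frac{2}{369} \approx -0.0054201$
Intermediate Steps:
$r{\left(s \right)} = 2 s$
$n{\left(x \right)} = \frac{\left(-8 + x\right) \left(6 + x\right)}{2}$ ($n{\left(x \right)} = \frac{\left(x + 6\right) \left(x + 2 \left(-4\right)\right)}{2} = \frac{\left(6 + x\right) \left(x - 8\right)}{2} = \frac{\left(6 + x\right) \left(-8 + x\right)}{2} = \frac{\left(-8 + x\right) \left(6 + x\right)}{2}$)
$\frac{1}{\left(-12\right) 14 + n{\left(5 \right)}} = \frac{1}{\left(-12\right) 14 - \left(29 - \frac{25}{2}\right)} = \frac{1}{-168 - \frac{33}{2}} = \frac{1}{- \frac{369}{2}} = - \frac{2}{369}$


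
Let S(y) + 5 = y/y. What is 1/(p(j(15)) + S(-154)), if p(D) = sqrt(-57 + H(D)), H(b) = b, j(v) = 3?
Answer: -2/35 - 3*I*sqrt(6)/70 ≈ -0.057143 - 0.10498*I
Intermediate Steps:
S(y) = -4 (S(y) = -5 + y/y = -5 + 1 = -4)
p(D) = sqrt(-57 + D)
1/(p(j(15)) + S(-154)) = 1/(sqrt(-57 + 3) - 4) = 1/(sqrt(-54) - 4) = 1/(3*I*sqrt(6) - 4) = 1/(-4 + 3*I*sqrt(6))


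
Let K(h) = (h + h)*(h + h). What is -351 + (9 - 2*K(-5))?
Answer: -542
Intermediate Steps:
K(h) = 4*h**2 (K(h) = (2*h)*(2*h) = 4*h**2)
-351 + (9 - 2*K(-5)) = -351 + (9 - 8*(-5)**2) = -351 + (9 - 8*25) = -351 + (9 - 2*100) = -351 + (9 - 200) = -351 - 191 = -542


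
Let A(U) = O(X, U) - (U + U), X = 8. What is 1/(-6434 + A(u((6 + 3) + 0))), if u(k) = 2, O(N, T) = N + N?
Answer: -1/6422 ≈ -0.00015571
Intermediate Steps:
O(N, T) = 2*N
A(U) = 16 - 2*U (A(U) = 2*8 - (U + U) = 16 - 2*U)
1/(-6434 + A(u((6 + 3) + 0))) = 1/(-6434 + (16 - 2*2)) = 1/(-6434 + (16 - 4)) = 1/(-6434 + 12) = 1/(-6422) = -1/6422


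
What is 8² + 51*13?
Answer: 727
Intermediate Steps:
8² + 51*13 = 64 + 663 = 727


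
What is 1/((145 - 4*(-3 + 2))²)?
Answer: 1/22201 ≈ 4.5043e-5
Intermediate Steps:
1/((145 - 4*(-3 + 2))²) = 1/((145 - 4*(-1))²) = 1/((145 + 4)²) = 1/(149²) = 1/22201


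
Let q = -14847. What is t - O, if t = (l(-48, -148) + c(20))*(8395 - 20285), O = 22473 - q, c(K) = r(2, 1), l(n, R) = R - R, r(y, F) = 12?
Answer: -180000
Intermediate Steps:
l(n, R) = 0
c(K) = 12
O = 37320 (O = 22473 - 1*(-14847) = 22473 + 14847 = 37320)
t = -142680 (t = (0 + 12)*(8395 - 20285) = 12*(-11890) = -142680)
t - O = -142680 - 1*37320 = -142680 - 37320 = -180000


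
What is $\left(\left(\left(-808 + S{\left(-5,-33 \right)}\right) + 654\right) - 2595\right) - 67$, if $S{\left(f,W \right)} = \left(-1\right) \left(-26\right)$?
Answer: $-2790$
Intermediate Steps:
$S{\left(f,W \right)} = 26$
$\left(\left(\left(-808 + S{\left(-5,-33 \right)}\right) + 654\right) - 2595\right) - 67 = \left(\left(\left(-808 + 26\right) + 654\right) - 2595\right) - 67 = \left(\left(-782 + 654\right) - 2595\right) - 67 = \left(-128 - 2595\right) - 67 = -2723 - 67 = -2790$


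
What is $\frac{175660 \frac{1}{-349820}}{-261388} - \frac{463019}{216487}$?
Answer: $- \frac{2116892031611331}{989765035294396} \approx -2.1388$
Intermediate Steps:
$\frac{175660 \frac{1}{-349820}}{-261388} - \frac{463019}{216487} = 175660 \left(- \frac{1}{349820}\right) \left(- \frac{1}{261388}\right) - \frac{463019}{216487} = \left(- \frac{8783}{17491}\right) \left(- \frac{1}{261388}\right) - \frac{463019}{216487} = \frac{8783}{4571937508} - \frac{463019}{216487} = - \frac{2116892031611331}{989765035294396}$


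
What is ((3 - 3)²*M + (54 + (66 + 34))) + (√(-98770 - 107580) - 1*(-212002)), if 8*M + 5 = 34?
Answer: 212156 + 5*I*√8254 ≈ 2.1216e+5 + 454.26*I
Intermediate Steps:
M = 29/8 (M = -5/8 + (⅛)*34 = -5/8 + 17/4 = 29/8 ≈ 3.6250)
((3 - 3)²*M + (54 + (66 + 34))) + (√(-98770 - 107580) - 1*(-212002)) = ((3 - 3)²*(29/8) + (54 + (66 + 34))) + (√(-98770 - 107580) - 1*(-212002)) = (0²*(29/8) + (54 + 100)) + (√(-206350) + 212002) = (0*(29/8) + 154) + (5*I*√8254 + 212002) = (0 + 154) + (212002 + 5*I*√8254) = 154 + (212002 + 5*I*√8254) = 212156 + 5*I*√8254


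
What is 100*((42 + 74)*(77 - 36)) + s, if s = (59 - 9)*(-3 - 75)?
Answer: 471700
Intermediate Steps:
s = -3900 (s = 50*(-78) = -3900)
100*((42 + 74)*(77 - 36)) + s = 100*((42 + 74)*(77 - 36)) - 3900 = 100*(116*41) - 3900 = 100*4756 - 3900 = 475600 - 3900 = 471700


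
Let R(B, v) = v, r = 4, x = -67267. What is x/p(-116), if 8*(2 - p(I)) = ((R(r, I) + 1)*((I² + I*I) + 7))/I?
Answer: 62423776/3093829 ≈ 20.177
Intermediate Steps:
p(I) = 2 - (1 + I)*(7 + 2*I²)/(8*I) (p(I) = 2 - (I + 1)*((I² + I*I) + 7)/(8*I) = 2 - (1 + I)*((I² + I²) + 7)/(8*I) = 2 - (1 + I)*(2*I² + 7)/(8*I) = 2 - (1 + I)*(7 + 2*I²)/(8*I))
x/p(-116) = -67267/(9/8 - 7/8/(-116) - ¼*(-116) - ¼*(-116)²) = -67267/(9/8 - 7/8*(-1/116) + 29 - ¼*13456) = -67267/(9/8 + 7/928 + 29 - 3364) = -67267/(-3093829/928) = -67267*(-928/3093829) = 62423776/3093829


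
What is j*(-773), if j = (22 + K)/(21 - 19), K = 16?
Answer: -14687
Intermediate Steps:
j = 19 (j = (22 + 16)/(21 - 19) = 38/2 = 38*(1/2) = 19)
j*(-773) = 19*(-773) = -14687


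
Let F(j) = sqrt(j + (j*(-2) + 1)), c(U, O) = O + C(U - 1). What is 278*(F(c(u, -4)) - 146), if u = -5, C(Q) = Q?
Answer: -40588 + 278*sqrt(11) ≈ -39666.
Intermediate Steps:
c(U, O) = -1 + O + U (c(U, O) = O + (U - 1) = O + (-1 + U) = -1 + O + U)
F(j) = sqrt(1 - j) (F(j) = sqrt(j + (-2*j + 1)) = sqrt(j + (1 - 2*j)) = sqrt(1 - j))
278*(F(c(u, -4)) - 146) = 278*(sqrt(1 - (-1 - 4 - 5)) - 146) = 278*(sqrt(1 - 1*(-10)) - 146) = 278*(sqrt(1 + 10) - 146) = 278*(sqrt(11) - 146) = 278*(-146 + sqrt(11)) = -40588 + 278*sqrt(11)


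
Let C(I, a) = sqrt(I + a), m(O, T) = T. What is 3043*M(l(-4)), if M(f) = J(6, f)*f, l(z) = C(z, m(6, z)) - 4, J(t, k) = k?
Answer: 24344 - 48688*I*sqrt(2) ≈ 24344.0 - 68855.0*I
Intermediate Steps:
l(z) = -4 + sqrt(2)*sqrt(z) (l(z) = sqrt(z + z) - 4 = sqrt(2*z) - 4 = sqrt(2)*sqrt(z) - 4 = -4 + sqrt(2)*sqrt(z))
M(f) = f**2 (M(f) = f*f = f**2)
3043*M(l(-4)) = 3043*(-4 + sqrt(2)*sqrt(-4))**2 = 3043*(-4 + sqrt(2)*(2*I))**2 = 3043*(-4 + 2*I*sqrt(2))**2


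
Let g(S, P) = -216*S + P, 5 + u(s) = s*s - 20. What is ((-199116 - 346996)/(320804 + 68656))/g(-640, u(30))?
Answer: -136528/13544931975 ≈ -1.0080e-5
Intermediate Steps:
u(s) = -25 + s² (u(s) = -5 + (s*s - 20) = -5 + (s² - 20) = -5 + (-20 + s²) = -25 + s²)
g(S, P) = P - 216*S
((-199116 - 346996)/(320804 + 68656))/g(-640, u(30)) = ((-199116 - 346996)/(320804 + 68656))/((-25 + 30²) - 216*(-640)) = (-546112/389460)/((-25 + 900) + 138240) = (-546112*1/389460)/(875 + 138240) = -136528/97365/139115 = -136528/97365*1/139115 = -136528/13544931975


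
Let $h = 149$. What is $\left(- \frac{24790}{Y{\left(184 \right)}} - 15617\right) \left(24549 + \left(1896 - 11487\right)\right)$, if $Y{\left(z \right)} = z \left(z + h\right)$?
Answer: $- \frac{10745836341}{46} \approx -2.3361 \cdot 10^{8}$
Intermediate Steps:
$Y{\left(z \right)} = z \left(149 + z\right)$ ($Y{\left(z \right)} = z \left(z + 149\right) = z \left(149 + z\right)$)
$\left(- \frac{24790}{Y{\left(184 \right)}} - 15617\right) \left(24549 + \left(1896 - 11487\right)\right) = \left(- \frac{24790}{184 \left(149 + 184\right)} - 15617\right) \left(24549 + \left(1896 - 11487\right)\right) = \left(- \frac{24790}{184 \cdot 333} - 15617\right) \left(24549 + \left(1896 - 11487\right)\right) = \left(- \frac{24790}{61272} - 15617\right) \left(24549 - 9591\right) = \left(\left(-24790\right) \frac{1}{61272} - 15617\right) 14958 = \left(- \frac{335}{828} - 15617\right) 14958 = \left(- \frac{12931211}{828}\right) 14958 = - \frac{10745836341}{46}$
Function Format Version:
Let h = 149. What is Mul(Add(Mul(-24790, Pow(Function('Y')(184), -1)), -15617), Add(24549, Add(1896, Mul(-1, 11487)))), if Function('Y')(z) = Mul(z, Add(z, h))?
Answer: Rational(-10745836341, 46) ≈ -2.3361e+8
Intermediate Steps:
Function('Y')(z) = Mul(z, Add(149, z)) (Function('Y')(z) = Mul(z, Add(z, 149)) = Mul(z, Add(149, z)))
Mul(Add(Mul(-24790, Pow(Function('Y')(184), -1)), -15617), Add(24549, Add(1896, Mul(-1, 11487)))) = Mul(Add(Mul(-24790, Pow(Mul(184, Add(149, 184)), -1)), -15617), Add(24549, Add(1896, Mul(-1, 11487)))) = Mul(Add(Mul(-24790, Pow(Mul(184, 333), -1)), -15617), Add(24549, Add(1896, -11487))) = Mul(Add(Mul(-24790, Pow(61272, -1)), -15617), Add(24549, -9591)) = Mul(Add(Mul(-24790, Rational(1, 61272)), -15617), 14958) = Mul(Add(Rational(-335, 828), -15617), 14958) = Mul(Rational(-12931211, 828), 14958) = Rational(-10745836341, 46)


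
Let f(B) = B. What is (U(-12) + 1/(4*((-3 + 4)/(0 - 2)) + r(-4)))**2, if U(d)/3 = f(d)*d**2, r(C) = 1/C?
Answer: 2177155600/81 ≈ 2.6878e+7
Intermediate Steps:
U(d) = 3*d**3 (U(d) = 3*(d*d**2) = 3*d**3)
(U(-12) + 1/(4*((-3 + 4)/(0 - 2)) + r(-4)))**2 = (3*(-12)**3 + 1/(4*((-3 + 4)/(0 - 2)) + 1/(-4)))**2 = (3*(-1728) + 1/(4*(1/(-2)) - 1/4))**2 = (-5184 + 1/(4*(1*(-1/2)) - 1/4))**2 = (-5184 + 1/(4*(-1/2) - 1/4))**2 = (-5184 + 1/(-2 - 1/4))**2 = (-5184 + 1/(-9/4))**2 = (-5184 - 4/9)**2 = (-46660/9)**2 = 2177155600/81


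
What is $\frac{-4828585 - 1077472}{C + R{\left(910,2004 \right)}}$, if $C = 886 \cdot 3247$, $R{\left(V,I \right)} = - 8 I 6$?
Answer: $- \frac{5906057}{2780650} \approx -2.124$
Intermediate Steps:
$R{\left(V,I \right)} = - 48 I$
$C = 2876842$
$\frac{-4828585 - 1077472}{C + R{\left(910,2004 \right)}} = \frac{-4828585 - 1077472}{2876842 - 96192} = - \frac{5906057}{2876842 - 96192} = - \frac{5906057}{2780650}$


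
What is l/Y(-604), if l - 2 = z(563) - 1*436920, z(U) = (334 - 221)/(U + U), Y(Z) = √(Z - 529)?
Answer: 44724505*I*√1133/115978 ≈ 12980.0*I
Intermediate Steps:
Y(Z) = √(-529 + Z)
z(U) = 113/(2*U) (z(U) = 113/((2*U)) = 113*(1/(2*U)) = 113/(2*U))
l = -491969555/1126 (l = 2 + ((113/2)/563 - 1*436920) = 2 + ((113/2)*(1/563) - 436920) = 2 + (113/1126 - 436920) = 2 - 491971807/1126 = -491969555/1126 ≈ -4.3692e+5)
l/Y(-604) = -491969555/(1126*√(-529 - 604)) = -491969555*(-I*√1133/1133)/1126 = -(-44724505)*I*√1133/115978 = 44724505*I*√1133/115978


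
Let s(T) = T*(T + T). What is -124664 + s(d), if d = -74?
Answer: -113712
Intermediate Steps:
s(T) = 2*T² (s(T) = T*(2*T) = 2*T²)
-124664 + s(d) = -124664 + 2*(-74)² = -124664 + 2*5476 = -124664 + 10952 = -113712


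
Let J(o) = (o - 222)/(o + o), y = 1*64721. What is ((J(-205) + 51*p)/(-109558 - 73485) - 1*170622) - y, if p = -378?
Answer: -2523132354791/10721090 ≈ -2.3534e+5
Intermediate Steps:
y = 64721
J(o) = (-222 + o)/(2*o) (J(o) = (-222 + o)/((2*o)) = (-222 + o)*(1/(2*o)) = (-222 + o)/(2*o))
((J(-205) + 51*p)/(-109558 - 73485) - 1*170622) - y = (((½)*(-222 - 205)/(-205) + 51*(-378))/(-109558 - 73485) - 1*170622) - 1*64721 = (((½)*(-1/205)*(-427) - 19278)/(-183043) - 170622) - 64721 = ((427/410 - 19278)*(-1/183043) - 170622) - 64721 = (-7903553/410*(-1/183043) - 170622) - 64721 = (1129079/10721090 - 170622) - 64721 = -1829252688901/10721090 - 64721 = -2523132354791/10721090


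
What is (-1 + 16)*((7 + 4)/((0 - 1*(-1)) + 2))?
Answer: 55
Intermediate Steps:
(-1 + 16)*((7 + 4)/((0 - 1*(-1)) + 2)) = 15*(11/((0 + 1) + 2)) = 15*(11/(1 + 2)) = 15*(11/3) = 55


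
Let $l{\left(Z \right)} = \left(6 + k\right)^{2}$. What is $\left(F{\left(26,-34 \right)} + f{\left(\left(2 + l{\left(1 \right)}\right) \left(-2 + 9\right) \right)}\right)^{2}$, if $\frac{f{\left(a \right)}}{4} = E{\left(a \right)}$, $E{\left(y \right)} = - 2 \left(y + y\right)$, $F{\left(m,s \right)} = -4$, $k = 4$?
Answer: $130599184$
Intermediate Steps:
$l{\left(Z \right)} = 100$ ($l{\left(Z \right)} = \left(6 + 4\right)^{2} = 10^{2} = 100$)
$E{\left(y \right)} = - 4 y$ ($E{\left(y \right)} = - 2 \cdot 2 y = - 4 y$)
$f{\left(a \right)} = - 16 a$ ($f{\left(a \right)} = 4 \left(- 4 a\right) = - 16 a$)
$\left(F{\left(26,-34 \right)} + f{\left(\left(2 + l{\left(1 \right)}\right) \left(-2 + 9\right) \right)}\right)^{2} = \left(-4 - 16 \left(2 + 100\right) \left(-2 + 9\right)\right)^{2} = \left(-4 - 16 \cdot 102 \cdot 7\right)^{2} = \left(-4 - 11424\right)^{2} = \left(-11428\right)^{2} = 130599184$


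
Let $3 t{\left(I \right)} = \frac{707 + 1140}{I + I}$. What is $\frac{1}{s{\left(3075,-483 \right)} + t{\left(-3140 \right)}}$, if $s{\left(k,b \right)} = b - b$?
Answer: $- \frac{18840}{1847} \approx -10.2$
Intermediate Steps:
$s{\left(k,b \right)} = 0$
$t{\left(I \right)} = \frac{1847}{6 I}$ ($t{\left(I \right)} = \frac{\left(707 + 1140\right) \frac{1}{I + I}}{3} = \frac{1847 \frac{1}{2 I}}{3} = \frac{\frac{1847}{2} \frac{1}{I}}{3} = \frac{1847}{6 I}$)
$\frac{1}{s{\left(3075,-483 \right)} + t{\left(-3140 \right)}} = \frac{1}{0 + \frac{1847}{6 \left(-3140\right)}} = \frac{1}{0 + \frac{1847}{6} \left(- \frac{1}{3140}\right)} = \frac{1}{0 - \frac{1847}{18840}} = \frac{1}{- \frac{1847}{18840}} = - \frac{18840}{1847}$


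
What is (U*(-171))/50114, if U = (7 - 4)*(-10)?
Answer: 2565/25057 ≈ 0.10237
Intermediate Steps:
U = -30 (U = 3*(-10) = -30)
(U*(-171))/50114 = -30*(-171)/50114 = 5130*(1/50114) = 2565/25057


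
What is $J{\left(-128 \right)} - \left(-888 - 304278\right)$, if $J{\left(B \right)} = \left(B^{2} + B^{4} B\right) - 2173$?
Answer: $-34359418991$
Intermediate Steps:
$J{\left(B \right)} = -2173 + B^{2} + B^{5}$ ($J{\left(B \right)} = \left(B^{2} + B^{5}\right) - 2173 = -2173 + B^{2} + B^{5}$)
$J{\left(-128 \right)} - \left(-888 - 304278\right) = \left(-2173 + \left(-128\right)^{2} + \left(-128\right)^{5}\right) - \left(-888 - 304278\right) = \left(-2173 + 16384 - 34359738368\right) - \left(-888 - 304278\right) = -34359724157 - -305166 = -34359724157 + 305166 = -34359418991$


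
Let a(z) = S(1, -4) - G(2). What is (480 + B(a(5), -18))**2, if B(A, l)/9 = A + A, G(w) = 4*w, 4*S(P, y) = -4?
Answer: 101124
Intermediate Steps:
S(P, y) = -1 (S(P, y) = (1/4)*(-4) = -1)
a(z) = -9 (a(z) = -1 - 4*2 = -1 - 1*8 = -1 - 8 = -9)
B(A, l) = 18*A (B(A, l) = 9*(A + A) = 9*(2*A) = 18*A)
(480 + B(a(5), -18))**2 = (480 + 18*(-9))**2 = (480 - 162)**2 = 318**2 = 101124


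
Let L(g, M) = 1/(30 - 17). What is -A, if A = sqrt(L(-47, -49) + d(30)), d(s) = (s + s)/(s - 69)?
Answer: -I*sqrt(247)/13 ≈ -1.2089*I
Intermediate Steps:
d(s) = 2*s/(-69 + s) (d(s) = (2*s)/(-69 + s) = 2*s/(-69 + s))
L(g, M) = 1/13
A = I*sqrt(247)/13 (A = sqrt(1/13 + 2*30/(-69 + 30)) = sqrt(1/13 + 2*30/(-39)) = sqrt(1/13 + 2*30*(-1/39)) = sqrt(1/13 - 20/13) = sqrt(-19/13) = I*sqrt(247)/13 ≈ 1.2089*I)
-A = -I*sqrt(247)/13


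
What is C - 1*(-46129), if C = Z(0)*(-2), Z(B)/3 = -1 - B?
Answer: 46135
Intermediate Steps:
Z(B) = -3 - 3*B (Z(B) = 3*(-1 - B) = -3 - 3*B)
C = 6 (C = (-3 - 3*0)*(-2) = (-3 + 0)*(-2) = -3*(-2) = 6)
C - 1*(-46129) = 6 - 1*(-46129) = 6 + 46129 = 46135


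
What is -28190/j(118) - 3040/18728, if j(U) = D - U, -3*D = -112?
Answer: 98943205/283261 ≈ 349.30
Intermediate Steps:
D = 112/3 (D = -⅓*(-112) = 112/3 ≈ 37.333)
j(U) = 112/3 - U
-28190/j(118) - 3040/18728 = -28190/(112/3 - 1*118) - 3040/18728 = -28190/(112/3 - 118) - 3040*1/18728 = -28190/(-242/3) - 380/2341 = -28190*(-3/242) - 380/2341 = 42285/121 - 380/2341 = 98943205/283261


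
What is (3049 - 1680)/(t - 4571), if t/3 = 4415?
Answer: 1369/8674 ≈ 0.15783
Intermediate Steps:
t = 13245 (t = 3*4415 = 13245)
(3049 - 1680)/(t - 4571) = (3049 - 1680)/(13245 - 4571) = 1369/8674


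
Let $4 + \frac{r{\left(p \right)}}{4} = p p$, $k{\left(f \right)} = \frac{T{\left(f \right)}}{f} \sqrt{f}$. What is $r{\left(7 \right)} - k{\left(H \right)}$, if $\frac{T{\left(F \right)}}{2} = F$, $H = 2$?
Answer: $180 - 2 \sqrt{2} \approx 177.17$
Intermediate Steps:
$T{\left(F \right)} = 2 F$
$k{\left(f \right)} = 2 \sqrt{f}$ ($k{\left(f \right)} = \frac{2 f}{f} \sqrt{f} = 2 \sqrt{f}$)
$r{\left(p \right)} = -16 + 4 p^{2}$ ($r{\left(p \right)} = -16 + 4 p p = -16 + 4 p^{2}$)
$r{\left(7 \right)} - k{\left(H \right)} = \left(-16 + 4 \cdot 7^{2}\right) - 2 \sqrt{2} = \left(-16 + 4 \cdot 49\right) - 2 \sqrt{2} = \left(-16 + 196\right) - 2 \sqrt{2} = 180 - 2 \sqrt{2}$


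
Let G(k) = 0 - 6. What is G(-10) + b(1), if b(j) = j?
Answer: -5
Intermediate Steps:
G(k) = -6
G(-10) + b(1) = -6 + 1 = -5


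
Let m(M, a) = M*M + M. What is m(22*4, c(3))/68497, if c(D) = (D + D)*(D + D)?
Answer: 712/6227 ≈ 0.11434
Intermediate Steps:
c(D) = 4*D² (c(D) = (2*D)*(2*D) = 4*D²)
m(M, a) = M + M² (m(M, a) = M² + M = M + M²)
m(22*4, c(3))/68497 = ((22*4)*(1 + 22*4))/68497 = (88*(1 + 88))*(1/68497) = (88*89)*(1/68497) = 7832*(1/68497) = 712/6227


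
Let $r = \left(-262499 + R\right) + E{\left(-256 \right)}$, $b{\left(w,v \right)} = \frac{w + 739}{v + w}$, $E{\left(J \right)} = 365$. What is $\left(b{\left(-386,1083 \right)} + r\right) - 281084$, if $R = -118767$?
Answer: $- \frac{461403192}{697} \approx -6.6198 \cdot 10^{5}$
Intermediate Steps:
$b{\left(w,v \right)} = \frac{739 + w}{v + w}$
$r = -380901$ ($r = \left(-262499 - 118767\right) + 365 = -381266 + 365 = -380901$)
$\left(b{\left(-386,1083 \right)} + r\right) - 281084 = \left(\frac{739 - 386}{1083 - 386} - 380901\right) - 281084 = \left(\frac{1}{697} \cdot 353 - 380901\right) - 281084 = \left(\frac{353}{697} - 380901\right) - 281084 = - \frac{265487644}{697} - 281084 = - \frac{461403192}{697}$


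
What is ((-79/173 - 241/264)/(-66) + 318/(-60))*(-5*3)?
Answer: 79567583/1004784 ≈ 79.189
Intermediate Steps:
((-79/173 - 241/264)/(-66) + 318/(-60))*(-5*3) = ((-79*1/173 - 241*1/264)*(-1/66) + 318*(-1/60))*(-15) = ((-79/173 - 241/264)*(-1/66) - 53/10)*(-15) = (-62549/45672*(-1/66) - 53/10)*(-15) = (62549/3014352 - 53/10)*(-15) = -79567583/15071760*(-15) = 79567583/1004784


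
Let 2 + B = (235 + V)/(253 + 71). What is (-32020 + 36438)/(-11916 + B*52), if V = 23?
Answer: -59643/161711 ≈ -0.36882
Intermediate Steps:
B = -65/54 (B = -2 + (235 + 23)/(253 + 71) = -2 + 258/324 = -2 + 258*(1/324) = -2 + 43/54 = -65/54 ≈ -1.2037)
(-32020 + 36438)/(-11916 + B*52) = (-32020 + 36438)/(-11916 - 65/54*52) = 4418/(-11916 - 1690/27) = 4418/(-323422/27) = 4418*(-27/323422) = -59643/161711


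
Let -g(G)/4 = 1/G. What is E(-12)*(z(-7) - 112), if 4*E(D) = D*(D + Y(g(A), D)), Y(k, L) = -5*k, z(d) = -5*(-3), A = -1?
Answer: -9312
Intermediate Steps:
z(d) = 15
g(G) = -4/G
E(D) = D*(-20 + D)/4 (E(D) = (D*(D - (-20)/(-1)))/4 = (D*(D - (-20)*(-1)))/4 = (D*(D - 5*4))/4 = (D*(D - 20))/4 = (D*(-20 + D))/4 = D*(-20 + D)/4)
E(-12)*(z(-7) - 112) = ((¼)*(-12)*(-20 - 12))*(15 - 112) = ((¼)*(-12)*(-32))*(-97) = 96*(-97) = -9312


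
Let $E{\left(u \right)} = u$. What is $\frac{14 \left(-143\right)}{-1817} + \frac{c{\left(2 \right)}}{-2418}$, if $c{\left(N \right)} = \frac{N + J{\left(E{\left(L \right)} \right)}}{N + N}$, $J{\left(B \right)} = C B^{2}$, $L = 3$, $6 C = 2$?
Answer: $\frac{19354259}{17574024} \approx 1.1013$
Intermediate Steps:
$C = \frac{1}{3}$ ($C = \frac{1}{6} \cdot 2 = \frac{1}{3} \approx 0.33333$)
$J{\left(B \right)} = \frac{B^{2}}{3}$
$c{\left(N \right)} = \frac{3 + N}{2 N}$ ($c{\left(N \right)} = \frac{N + \frac{3^{2}}{3}}{N + N} = \frac{N + \frac{1}{3} \cdot 9}{2 N} = \left(N + 3\right) \frac{1}{2 N} = \left(3 + N\right) \frac{1}{2 N} = \frac{3 + N}{2 N}$)
$\frac{14 \left(-143\right)}{-1817} + \frac{c{\left(2 \right)}}{-2418} = \frac{14 \left(-143\right)}{-1817} + \frac{\frac{1}{2} \cdot \frac{1}{2} \left(3 + 2\right)}{-2418} = \left(-2002\right) \left(- \frac{1}{1817}\right) + \frac{1}{2} \cdot \frac{1}{2} \cdot 5 \left(- \frac{1}{2418}\right) = \frac{2002}{1817} + \frac{5}{4} \left(- \frac{1}{2418}\right) = \frac{2002}{1817} - \frac{5}{9672} = \frac{19354259}{17574024}$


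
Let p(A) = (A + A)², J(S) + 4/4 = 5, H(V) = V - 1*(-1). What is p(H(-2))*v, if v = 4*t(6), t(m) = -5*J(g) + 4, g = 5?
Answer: -256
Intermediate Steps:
H(V) = 1 + V (H(V) = V + 1 = 1 + V)
J(S) = 4 (J(S) = -1 + 5 = 4)
p(A) = 4*A² (p(A) = (2*A)² = 4*A²)
t(m) = -16 (t(m) = -5*4 + 4 = -20 + 4 = -16)
v = -64 (v = 4*(-16) = -64)
p(H(-2))*v = (4*(1 - 2)²)*(-64) = (4*(-1)²)*(-64) = (4*1)*(-64) = 4*(-64) = -256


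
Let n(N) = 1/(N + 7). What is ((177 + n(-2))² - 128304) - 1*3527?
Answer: -2510779/25 ≈ -1.0043e+5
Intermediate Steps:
n(N) = 1/(7 + N)
((177 + n(-2))² - 128304) - 1*3527 = ((177 + 1/(7 - 2))² - 128304) - 1*3527 = ((177 + 1/5)² - 128304) - 3527 = ((177 + ⅕)² - 128304) - 3527 = ((886/5)² - 128304) - 3527 = (784996/25 - 128304) - 3527 = -2422604/25 - 3527 = -2510779/25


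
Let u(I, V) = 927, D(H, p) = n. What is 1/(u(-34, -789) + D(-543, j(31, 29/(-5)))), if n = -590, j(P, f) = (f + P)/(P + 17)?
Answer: 1/337 ≈ 0.0029674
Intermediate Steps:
j(P, f) = (P + f)/(17 + P)
D(H, p) = -590
1/(u(-34, -789) + D(-543, j(31, 29/(-5)))) = 1/(927 - 590) = 1/337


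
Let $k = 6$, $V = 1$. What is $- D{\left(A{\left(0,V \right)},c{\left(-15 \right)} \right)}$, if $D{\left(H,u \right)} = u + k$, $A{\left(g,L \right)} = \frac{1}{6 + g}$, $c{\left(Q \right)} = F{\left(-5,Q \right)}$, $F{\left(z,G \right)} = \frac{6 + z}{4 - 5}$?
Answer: $-5$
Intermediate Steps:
$F{\left(z,G \right)} = -6 - z$ ($F{\left(z,G \right)} = \frac{6 + z}{-1} = \left(6 + z\right) \left(-1\right) = -6 - z$)
$c{\left(Q \right)} = -1$ ($c{\left(Q \right)} = -6 - -5 = -6 + 5 = -1$)
$D{\left(H,u \right)} = 6 + u$ ($D{\left(H,u \right)} = u + 6 = 6 + u$)
$- D{\left(A{\left(0,V \right)},c{\left(-15 \right)} \right)} = - (6 - 1) = \left(-1\right) 5 = -5$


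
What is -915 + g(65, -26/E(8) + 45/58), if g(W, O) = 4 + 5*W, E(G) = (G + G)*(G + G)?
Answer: -586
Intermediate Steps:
E(G) = 4*G² (E(G) = (2*G)*(2*G) = 4*G²)
-915 + g(65, -26/E(8) + 45/58) = -915 + (4 + 5*65) = -915 + (4 + 325) = -915 + 329 = -586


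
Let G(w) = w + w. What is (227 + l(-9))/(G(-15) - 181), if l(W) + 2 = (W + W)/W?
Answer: -227/211 ≈ -1.0758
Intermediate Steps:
G(w) = 2*w
l(W) = 0 (l(W) = -2 + (W + W)/W = -2 + (2*W)/W = -2 + 2 = 0)
(227 + l(-9))/(G(-15) - 181) = (227 + 0)/(2*(-15) - 181) = 227/(-30 - 181) = 227/(-211) = 227*(-1/211) = -227/211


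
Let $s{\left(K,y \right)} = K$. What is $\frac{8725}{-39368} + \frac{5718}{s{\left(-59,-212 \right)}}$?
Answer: $- \frac{225620999}{2322712} \approx -97.137$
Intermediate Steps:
$\frac{8725}{-39368} + \frac{5718}{s{\left(-59,-212 \right)}} = \frac{8725}{-39368} + \frac{5718}{-59} = 8725 \left(- \frac{1}{39368}\right) + 5718 \left(- \frac{1}{59}\right) = - \frac{8725}{39368} - \frac{5718}{59} = - \frac{225620999}{2322712}$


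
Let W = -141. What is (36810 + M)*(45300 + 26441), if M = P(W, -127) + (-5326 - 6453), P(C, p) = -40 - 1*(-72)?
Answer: 1798044683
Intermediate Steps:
P(C, p) = 32 (P(C, p) = -40 + 72 = 32)
M = -11747 (M = 32 + (-5326 - 6453) = 32 - 11779 = -11747)
(36810 + M)*(45300 + 26441) = (36810 - 11747)*(45300 + 26441) = 25063*71741 = 1798044683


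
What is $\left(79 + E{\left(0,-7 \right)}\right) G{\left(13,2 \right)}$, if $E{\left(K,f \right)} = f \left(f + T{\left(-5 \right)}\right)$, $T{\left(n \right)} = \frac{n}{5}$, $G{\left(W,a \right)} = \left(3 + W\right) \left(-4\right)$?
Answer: $-8640$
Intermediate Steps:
$G{\left(W,a \right)} = -12 - 4 W$
$T{\left(n \right)} = \frac{n}{5}$ ($T{\left(n \right)} = n \frac{1}{5} = \frac{n}{5}$)
$E{\left(K,f \right)} = f \left(-1 + f\right)$ ($E{\left(K,f \right)} = f \left(f + \frac{1}{5} \left(-5\right)\right) = f \left(f - 1\right) = f \left(-1 + f\right)$)
$\left(79 + E{\left(0,-7 \right)}\right) G{\left(13,2 \right)} = \left(79 - 7 \left(-1 - 7\right)\right) \left(-12 - 52\right) = \left(79 - -56\right) \left(-12 - 52\right) = \left(79 + 56\right) \left(-64\right) = 135 \left(-64\right) = -8640$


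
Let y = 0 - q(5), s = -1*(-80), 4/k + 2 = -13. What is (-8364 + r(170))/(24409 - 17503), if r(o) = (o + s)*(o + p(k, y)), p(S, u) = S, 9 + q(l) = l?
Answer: 51104/10359 ≈ 4.9333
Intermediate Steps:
k = -4/15 (k = 4/(-2 - 13) = 4/(-15) = 4*(-1/15) = -4/15 ≈ -0.26667)
q(l) = -9 + l
s = 80
y = 4 (y = 0 - (-9 + 5) = 0 - 1*(-4) = 0 + 4 = 4)
r(o) = (80 + o)*(-4/15 + o) (r(o) = (o + 80)*(o - 4/15) = (80 + o)*(-4/15 + o))
(-8364 + r(170))/(24409 - 17503) = (-8364 + (-64/3 + 170² + (1196/15)*170))/(24409 - 17503) = (-8364 + (-64/3 + 28900 + 40664/3))/6906 = (-8364 + 127300/3)*(1/6906) = (102208/3)*(1/6906) = 51104/10359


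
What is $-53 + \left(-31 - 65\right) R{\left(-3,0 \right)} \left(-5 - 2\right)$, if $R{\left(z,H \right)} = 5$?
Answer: $3307$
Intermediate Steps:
$-53 + \left(-31 - 65\right) R{\left(-3,0 \right)} \left(-5 - 2\right) = -53 + \left(-31 - 65\right) 5 \left(-5 - 2\right) = -53 + \left(-31 - 65\right) 5 \left(-7\right) = -53 - -3360 = -53 + 3360 = 3307$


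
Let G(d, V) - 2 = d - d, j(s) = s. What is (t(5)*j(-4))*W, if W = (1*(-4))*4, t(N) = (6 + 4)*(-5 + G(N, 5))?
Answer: -1920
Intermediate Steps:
G(d, V) = 2 (G(d, V) = 2 + (d - d) = 2 + 0 = 2)
t(N) = -30 (t(N) = (6 + 4)*(-5 + 2) = 10*(-3) = -30)
W = -16 (W = -4*4 = -16)
(t(5)*j(-4))*W = -30*(-4)*(-16) = 120*(-16) = -1920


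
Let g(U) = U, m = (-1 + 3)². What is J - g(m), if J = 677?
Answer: 673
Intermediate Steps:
m = 4 (m = 2² = 4)
J - g(m) = 677 - 1*4 = 677 - 4 = 673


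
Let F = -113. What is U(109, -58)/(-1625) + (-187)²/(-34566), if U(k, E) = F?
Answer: -52918667/56169750 ≈ -0.94212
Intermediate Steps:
U(k, E) = -113
U(109, -58)/(-1625) + (-187)²/(-34566) = -113/(-1625) + (-187)²/(-34566) = -113*(-1/1625) + 34969*(-1/34566) = 113/1625 - 34969/34566 = -52918667/56169750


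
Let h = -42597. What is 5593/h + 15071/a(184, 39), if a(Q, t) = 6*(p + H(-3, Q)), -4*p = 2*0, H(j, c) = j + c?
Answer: 211968463/15420114 ≈ 13.746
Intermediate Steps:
H(j, c) = c + j
p = 0 (p = -0/2 = -1/4*0 = 0)
a(Q, t) = -18 + 6*Q (a(Q, t) = 6*(0 + (Q - 3)) = 6*(0 + (-3 + Q)) = 6*(-3 + Q) = -18 + 6*Q)
5593/h + 15071/a(184, 39) = 5593/(-42597) + 15071/(-18 + 6*184) = 5593*(-1/42597) + 15071/(-18 + 1104) = -5593/42597 + 15071/1086 = 211968463/15420114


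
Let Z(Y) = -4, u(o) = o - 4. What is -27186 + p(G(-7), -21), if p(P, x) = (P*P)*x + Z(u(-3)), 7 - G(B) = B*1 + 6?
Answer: -28534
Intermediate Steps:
u(o) = -4 + o
G(B) = 1 - B (G(B) = 7 - (B*1 + 6) = 7 - (B + 6) = 7 - (6 + B) = 7 + (-6 - B) = 1 - B)
p(P, x) = -4 + x*P² (p(P, x) = (P*P)*x - 4 = P²*x - 4 = x*P² - 4 = -4 + x*P²)
-27186 + p(G(-7), -21) = -27186 + (-4 - 21*(1 - 1*(-7))²) = -27186 + (-4 - 21*(1 + 7)²) = -27186 + (-4 - 21*8²) = -27186 + (-4 - 21*64) = -27186 + (-4 - 1344) = -27186 - 1348 = -28534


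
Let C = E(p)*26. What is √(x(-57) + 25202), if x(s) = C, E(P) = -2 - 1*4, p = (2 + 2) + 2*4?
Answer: √25046 ≈ 158.26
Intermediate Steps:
p = 12 (p = 4 + 8 = 12)
E(P) = -6 (E(P) = -2 - 4 = -6)
C = -156 (C = -6*26 = -156)
x(s) = -156
√(x(-57) + 25202) = √(-156 + 25202) = √25046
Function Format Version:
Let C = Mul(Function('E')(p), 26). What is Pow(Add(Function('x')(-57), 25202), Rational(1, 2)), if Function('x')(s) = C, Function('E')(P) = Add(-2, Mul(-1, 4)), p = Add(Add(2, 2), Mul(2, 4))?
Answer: Pow(25046, Rational(1, 2)) ≈ 158.26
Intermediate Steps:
p = 12 (p = Add(4, 8) = 12)
Function('E')(P) = -6 (Function('E')(P) = Add(-2, -4) = -6)
C = -156 (C = Mul(-6, 26) = -156)
Function('x')(s) = -156
Pow(Add(Function('x')(-57), 25202), Rational(1, 2)) = Pow(Add(-156, 25202), Rational(1, 2)) = Pow(25046, Rational(1, 2))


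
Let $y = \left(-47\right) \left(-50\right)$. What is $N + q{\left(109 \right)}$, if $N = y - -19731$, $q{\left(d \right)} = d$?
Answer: $22190$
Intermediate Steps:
$y = 2350$
$N = 22081$ ($N = 2350 - -19731 = 2350 + 19731 = 22081$)
$N + q{\left(109 \right)} = 22081 + 109 = 22190$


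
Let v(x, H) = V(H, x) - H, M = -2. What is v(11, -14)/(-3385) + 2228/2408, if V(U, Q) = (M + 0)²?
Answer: 1874609/2037770 ≈ 0.91993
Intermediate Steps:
V(U, Q) = 4 (V(U, Q) = (-2 + 0)² = (-2)² = 4)
v(x, H) = 4 - H
v(11, -14)/(-3385) + 2228/2408 = (4 - 1*(-14))/(-3385) + 2228/2408 = (4 + 14)*(-1/3385) + 2228*(1/2408) = 18*(-1/3385) + 557/602 = -18/3385 + 557/602 = 1874609/2037770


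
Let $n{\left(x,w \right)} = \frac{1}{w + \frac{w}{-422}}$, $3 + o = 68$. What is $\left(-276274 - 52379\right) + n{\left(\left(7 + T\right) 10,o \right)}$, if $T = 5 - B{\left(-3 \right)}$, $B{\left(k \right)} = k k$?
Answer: $- \frac{8993588923}{27365} \approx -3.2865 \cdot 10^{5}$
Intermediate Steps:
$B{\left(k \right)} = k^{2}$
$o = 65$ ($o = -3 + 68 = 65$)
$T = -4$ ($T = 5 - \left(-3\right)^{2} = 5 - 9 = -4$)
$n{\left(x,w \right)} = \frac{422}{421 w}$ ($n{\left(x,w \right)} = \frac{1}{w + w \left(- \frac{1}{422}\right)} = \frac{1}{w - \frac{w}{422}} = \frac{1}{\frac{421}{422} w} = \frac{422}{421 w}$)
$\left(-276274 - 52379\right) + n{\left(\left(7 + T\right) 10,o \right)} = \left(-276274 - 52379\right) + \frac{422}{421 \cdot 65} = -328653 + \frac{422}{421} \cdot \frac{1}{65} = -328653 + \frac{422}{27365} = - \frac{8993588923}{27365}$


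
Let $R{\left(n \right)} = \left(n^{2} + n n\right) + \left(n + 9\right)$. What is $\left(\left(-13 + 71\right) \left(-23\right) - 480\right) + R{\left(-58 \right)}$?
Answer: $4865$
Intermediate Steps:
$R{\left(n \right)} = 9 + n + 2 n^{2}$ ($R{\left(n \right)} = \left(n^{2} + n^{2}\right) + \left(9 + n\right) = 2 n^{2} + \left(9 + n\right) = 9 + n + 2 n^{2}$)
$\left(\left(-13 + 71\right) \left(-23\right) - 480\right) + R{\left(-58 \right)} = \left(\left(-13 + 71\right) \left(-23\right) - 480\right) + \left(9 - 58 + 2 \left(-58\right)^{2}\right) = \left(58 \left(-23\right) - 480\right) + \left(9 - 58 + 2 \cdot 3364\right) = \left(-1334 - 480\right) + \left(9 - 58 + 6728\right) = -1814 + 6679 = 4865$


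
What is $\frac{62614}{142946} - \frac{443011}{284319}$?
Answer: $- \frac{22762150270}{20321131887} \approx -1.1201$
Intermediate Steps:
$\frac{62614}{142946} - \frac{443011}{284319} = 62614 \cdot \frac{1}{142946} - \frac{443011}{284319} = \frac{31307}{71473} - \frac{443011}{284319} = - \frac{22762150270}{20321131887}$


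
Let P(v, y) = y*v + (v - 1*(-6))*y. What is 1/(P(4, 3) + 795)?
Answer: 1/837 ≈ 0.0011947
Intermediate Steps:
P(v, y) = v*y + y*(6 + v) (P(v, y) = v*y + (v + 6)*y = v*y + (6 + v)*y = v*y + y*(6 + v))
1/(P(4, 3) + 795) = 1/(2*3*(3 + 4) + 795) = 1/(2*3*7 + 795) = 1/(42 + 795) = 1/837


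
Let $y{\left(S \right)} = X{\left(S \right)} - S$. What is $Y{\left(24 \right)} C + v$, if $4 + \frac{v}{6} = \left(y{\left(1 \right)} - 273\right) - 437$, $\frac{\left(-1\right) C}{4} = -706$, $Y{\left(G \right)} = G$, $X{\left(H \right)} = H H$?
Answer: $63492$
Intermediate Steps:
$X{\left(H \right)} = H^{2}$
$C = 2824$ ($C = \left(-4\right) \left(-706\right) = 2824$)
$y{\left(S \right)} = S^{2} - S$
$v = -4284$ ($v = -24 + 6 \left(\left(1 \left(-1 + 1\right) - 273\right) - 437\right) = -24 + 6 \left(\left(1 \cdot 0 - 273\right) - 437\right) = -24 + 6 \left(\left(0 - 273\right) - 437\right) = -24 + 6 \left(-273 - 437\right) = -24 + 6 \left(-710\right) = -24 - 4260 = -4284$)
$Y{\left(24 \right)} C + v = 24 \cdot 2824 - 4284 = 67776 - 4284 = 63492$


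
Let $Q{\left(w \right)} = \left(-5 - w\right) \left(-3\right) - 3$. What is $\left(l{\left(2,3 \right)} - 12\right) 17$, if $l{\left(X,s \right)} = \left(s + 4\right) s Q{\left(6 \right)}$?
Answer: $10506$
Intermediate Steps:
$Q{\left(w \right)} = 12 + 3 w$ ($Q{\left(w \right)} = \left(15 + 3 w\right) - 3 = 12 + 3 w$)
$l{\left(X,s \right)} = 30 s \left(4 + s\right)$ ($l{\left(X,s \right)} = \left(s + 4\right) s \left(12 + 3 \cdot 6\right) = \left(4 + s\right) s \left(12 + 18\right) = s \left(4 + s\right) 30 = 30 s \left(4 + s\right)$)
$\left(l{\left(2,3 \right)} - 12\right) 17 = \left(30 \cdot 3 \left(4 + 3\right) - 12\right) 17 = \left(30 \cdot 3 \cdot 7 - 12\right) 17 = \left(630 - 12\right) 17 = 618 \cdot 17 = 10506$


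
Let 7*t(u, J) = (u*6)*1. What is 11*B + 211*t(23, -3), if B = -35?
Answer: 26423/7 ≈ 3774.7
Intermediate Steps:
t(u, J) = 6*u/7 (t(u, J) = ((u*6)*1)/7 = ((6*u)*1)/7 = (6*u)/7 = 6*u/7)
11*B + 211*t(23, -3) = 11*(-35) + 211*((6/7)*23) = -385 + 211*(138/7) = -385 + 29118/7 = 26423/7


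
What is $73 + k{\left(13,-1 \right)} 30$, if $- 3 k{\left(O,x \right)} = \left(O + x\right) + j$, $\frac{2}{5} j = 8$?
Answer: $-247$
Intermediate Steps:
$j = 20$ ($j = \frac{5}{2} \cdot 8 = 20$)
$k{\left(O,x \right)} = - \frac{20}{3} - \frac{O}{3} - \frac{x}{3}$ ($k{\left(O,x \right)} = - \frac{\left(O + x\right) + 20}{3} = - \frac{20 + O + x}{3} = - \frac{20}{3} - \frac{O}{3} - \frac{x}{3}$)
$73 + k{\left(13,-1 \right)} 30 = 73 + \left(- \frac{20}{3} - \frac{13}{3} - - \frac{1}{3}\right) 30 = 73 + \left(- \frac{20}{3} - \frac{13}{3} + \frac{1}{3}\right) 30 = 73 - 320 = -247$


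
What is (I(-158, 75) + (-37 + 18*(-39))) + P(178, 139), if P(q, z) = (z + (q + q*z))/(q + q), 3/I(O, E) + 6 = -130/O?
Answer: -97436597/145604 ≈ -669.19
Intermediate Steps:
I(O, E) = 3/(-6 - 130/O)
P(q, z) = (q + z + q*z)/(2*q) (P(q, z) = (q + z + q*z)/((2*q)) = (q + z + q*z)*(1/(2*q)) = (q + z + q*z)/(2*q))
(I(-158, 75) + (-37 + 18*(-39))) + P(178, 139) = (-3*(-158)/(130 + 6*(-158)) + (-37 + 18*(-39))) + (½)*(139 + 178*(1 + 139))/178 = (-3*(-158)/(130 - 948) + (-37 - 702)) + (½)*(1/178)*(139 + 178*140) = (-3*(-158)/(-818) - 739) + (½)*(1/178)*(139 + 24920) = (-3*(-158)*(-1/818) - 739) + (½)*(1/178)*25059 = (-237/409 - 739) + 25059/356 = -302488/409 + 25059/356 = -97436597/145604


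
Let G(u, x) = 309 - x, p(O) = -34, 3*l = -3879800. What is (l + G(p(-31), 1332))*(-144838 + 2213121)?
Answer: -8030871943927/3 ≈ -2.6770e+12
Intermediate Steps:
l = -3879800/3 (l = (⅓)*(-3879800) = -3879800/3 ≈ -1.2933e+6)
(l + G(p(-31), 1332))*(-144838 + 2213121) = (-3879800/3 + (309 - 1*1332))*(-144838 + 2213121) = (-3879800/3 + (309 - 1332))*2068283 = (-3879800/3 - 1023)*2068283 = -3882869/3*2068283 = -8030871943927/3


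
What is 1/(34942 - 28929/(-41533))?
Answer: 41533/1451275015 ≈ 2.8618e-5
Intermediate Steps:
1/(34942 - 28929/(-41533)) = 1/(34942 - 28929*(-1/41533)) = 1/(34942 + 28929/41533) = 1/(1451275015/41533) = 41533/1451275015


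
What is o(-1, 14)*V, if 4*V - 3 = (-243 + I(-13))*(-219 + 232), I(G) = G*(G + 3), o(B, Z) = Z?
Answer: -5131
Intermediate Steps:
I(G) = G*(3 + G)
V = -733/2 (V = ¾ + ((-243 - 13*(3 - 13))*(-219 + 232))/4 = ¾ + ((-243 - 13*(-10))*13)/4 = ¾ + ((-243 + 130)*13)/4 = ¾ + (-113*13)/4 = ¾ + (¼)*(-1469) = ¾ - 1469/4 = -733/2 ≈ -366.50)
o(-1, 14)*V = 14*(-733/2) = -5131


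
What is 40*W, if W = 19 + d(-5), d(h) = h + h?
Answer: 360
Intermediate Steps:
d(h) = 2*h
W = 9 (W = 19 + 2*(-5) = 19 - 10 = 9)
40*W = 40*9 = 360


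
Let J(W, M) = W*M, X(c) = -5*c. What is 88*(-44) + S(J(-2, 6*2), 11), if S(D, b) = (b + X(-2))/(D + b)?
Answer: -50357/13 ≈ -3873.6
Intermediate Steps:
J(W, M) = M*W
S(D, b) = (10 + b)/(D + b) (S(D, b) = (b - 5*(-2))/(D + b) = (b + 10)/(D + b) = (10 + b)/(D + b))
88*(-44) + S(J(-2, 6*2), 11) = 88*(-44) + (10 + 11)/((6*2)*(-2) + 11) = -3872 + 21/(12*(-2) + 11) = -3872 + 21/(-24 + 11) = -3872 + 21/(-13) = -3872 - 1/13*21 = -3872 - 21/13 = -50357/13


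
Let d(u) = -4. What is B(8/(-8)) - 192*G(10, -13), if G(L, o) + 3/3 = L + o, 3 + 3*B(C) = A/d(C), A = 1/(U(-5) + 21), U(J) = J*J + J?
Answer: 377363/492 ≈ 767.00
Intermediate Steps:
U(J) = J + J**2 (U(J) = J**2 + J = J + J**2)
A = 1/41 (A = 1/(-5*(1 - 5) + 21) = 1/(-5*(-4) + 21) = 1/(20 + 21) = 1/41 ≈ 0.024390)
B(C) = -493/492 (B(C) = -1 + ((1/41)/(-4))/3 = -1 + ((1/41)*(-1/4))/3 = -1 + (1/3)*(-1/164) = -1 - 1/492 = -493/492)
G(L, o) = -1 + L + o (G(L, o) = -1 + (L + o) = -1 + L + o)
B(8/(-8)) - 192*G(10, -13) = -493/492 - 192*(-1 + 10 - 13) = -493/492 - 192*(-4) = -493/492 + 768 = 377363/492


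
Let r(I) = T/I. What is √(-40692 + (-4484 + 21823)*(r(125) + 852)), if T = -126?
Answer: 9*√113539030/25 ≈ 3836.0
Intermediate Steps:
r(I) = -126/I
√(-40692 + (-4484 + 21823)*(r(125) + 852)) = √(-40692 + (-4484 + 21823)*(-126/125 + 852)) = √(-40692 + 17339*(-126*1/125 + 852)) = √(-40692 + 17339*(-126/125 + 852)) = √(-40692 + 17339*(106374/125)) = √(-40692 + 1844418786/125) = √(1839332286/125) = 9*√113539030/25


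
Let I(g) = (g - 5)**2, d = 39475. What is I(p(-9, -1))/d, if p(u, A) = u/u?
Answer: 16/39475 ≈ 0.00040532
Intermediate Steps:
p(u, A) = 1
I(g) = (-5 + g)**2
I(p(-9, -1))/d = (-5 + 1)**2/39475 = (-4)**2*(1/39475) = 16*(1/39475) = 16/39475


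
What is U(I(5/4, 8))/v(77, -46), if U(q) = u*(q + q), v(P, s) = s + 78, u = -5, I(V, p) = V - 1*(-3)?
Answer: -85/64 ≈ -1.3281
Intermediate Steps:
I(V, p) = 3 + V (I(V, p) = V + 3 = 3 + V)
v(P, s) = 78 + s
U(q) = -10*q (U(q) = -5*(q + q) = -10*q)
U(I(5/4, 8))/v(77, -46) = (-10*(3 + 5/4))/(78 - 46) = -10*(3 + 5*(¼))/32 = -10*(3 + 5/4)*(1/32) = -10*17/4*(1/32) = -85/2*1/32 = -85/64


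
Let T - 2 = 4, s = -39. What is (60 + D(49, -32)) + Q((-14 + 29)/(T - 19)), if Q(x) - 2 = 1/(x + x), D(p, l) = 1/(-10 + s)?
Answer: 90473/1470 ≈ 61.546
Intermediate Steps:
T = 6 (T = 2 + 4 = 6)
D(p, l) = -1/49 (D(p, l) = 1/(-10 - 39) = 1/(-49) = -1/49)
Q(x) = 2 + 1/(2*x) (Q(x) = 2 + 1/(x + x) = 2 + 1/(2*x))
(60 + D(49, -32)) + Q((-14 + 29)/(T - 19)) = (60 - 1/49) + (2 + 1/(2*(((-14 + 29)/(6 - 19))))) = 2939/49 + (2 + 1/(2*((15/(-13))))) = 2939/49 + (2 + 1/(2*((15*(-1/13))))) = 2939/49 + (2 + 1/(2*(-15/13))) = 2939/49 + (2 + (1/2)*(-13/15)) = 2939/49 + (2 - 13/30) = 2939/49 + 47/30 = 90473/1470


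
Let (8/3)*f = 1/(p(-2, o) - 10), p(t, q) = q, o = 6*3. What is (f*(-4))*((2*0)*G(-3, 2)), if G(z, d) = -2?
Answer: 0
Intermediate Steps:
o = 18
f = 3/64 (f = 3/(8*(18 - 10)) = (3/8)/8 = (3/8)*(1/8) = 3/64 ≈ 0.046875)
(f*(-4))*((2*0)*G(-3, 2)) = ((3/64)*(-4))*((2*0)*(-2)) = -0*(-2) = -3/16*0 = 0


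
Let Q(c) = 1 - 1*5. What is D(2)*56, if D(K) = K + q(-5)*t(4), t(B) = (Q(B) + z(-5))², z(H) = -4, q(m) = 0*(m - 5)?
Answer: 112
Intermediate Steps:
q(m) = 0 (q(m) = 0*(-5 + m) = 0)
Q(c) = -4 (Q(c) = 1 - 5 = -4)
t(B) = 64 (t(B) = (-4 - 4)² = (-8)² = 64)
D(K) = K (D(K) = K + 0*64 = K + 0 = K)
D(2)*56 = 2*56 = 112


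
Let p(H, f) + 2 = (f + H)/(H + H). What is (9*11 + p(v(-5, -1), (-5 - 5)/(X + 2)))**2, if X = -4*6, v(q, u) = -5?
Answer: 1149184/121 ≈ 9497.4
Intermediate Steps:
X = -24
p(H, f) = -2 + (H + f)/(2*H) (p(H, f) = -2 + (f + H)/(H + H) = -2 + (H + f)/((2*H)) = -2 + (H + f)*(1/(2*H)) = -2 + (H + f)/(2*H))
(9*11 + p(v(-5, -1), (-5 - 5)/(X + 2)))**2 = (9*11 + (1/2)*((-5 - 5)/(-24 + 2) - 3*(-5))/(-5))**2 = (99 + (1/2)*(-1/5)*(-10/(-22) + 15))**2 = (99 + (1/2)*(-1/5)*(-10*(-1/22) + 15))**2 = (99 + (1/2)*(-1/5)*(5/11 + 15))**2 = (99 + (1/2)*(-1/5)*(170/11))**2 = (99 - 17/11)**2 = (1072/11)**2 = 1149184/121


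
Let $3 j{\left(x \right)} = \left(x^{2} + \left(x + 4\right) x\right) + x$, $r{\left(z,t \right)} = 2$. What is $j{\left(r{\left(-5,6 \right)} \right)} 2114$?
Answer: $12684$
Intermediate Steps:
$j{\left(x \right)} = \frac{x}{3} + \frac{x^{2}}{3} + \frac{x \left(4 + x\right)}{3}$ ($j{\left(x \right)} = \frac{\left(x^{2} + \left(x + 4\right) x\right) + x}{3} = \frac{\left(x^{2} + \left(4 + x\right) x\right) + x}{3} = \frac{\left(x^{2} + x \left(4 + x\right)\right) + x}{3} = \frac{x + x^{2} + x \left(4 + x\right)}{3} = \frac{x}{3} + \frac{x^{2}}{3} + \frac{x \left(4 + x\right)}{3}$)
$j{\left(r{\left(-5,6 \right)} \right)} 2114 = \frac{1}{3} \cdot 2 \left(5 + 2 \cdot 2\right) 2114 = \frac{1}{3} \cdot 2 \left(5 + 4\right) 2114 = \frac{1}{3} \cdot 2 \cdot 9 \cdot 2114 = 6 \cdot 2114 = 12684$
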